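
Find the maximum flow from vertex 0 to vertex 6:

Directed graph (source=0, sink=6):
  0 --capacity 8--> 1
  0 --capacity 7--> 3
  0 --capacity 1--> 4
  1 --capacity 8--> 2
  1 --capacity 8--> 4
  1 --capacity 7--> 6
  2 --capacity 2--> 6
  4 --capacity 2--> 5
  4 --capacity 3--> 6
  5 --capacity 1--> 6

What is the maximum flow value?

Computing max flow:
  Flow on (0->1): 8/8
  Flow on (0->4): 1/1
  Flow on (1->2): 1/8
  Flow on (1->6): 7/7
  Flow on (2->6): 1/2
  Flow on (4->6): 1/3
Maximum flow = 9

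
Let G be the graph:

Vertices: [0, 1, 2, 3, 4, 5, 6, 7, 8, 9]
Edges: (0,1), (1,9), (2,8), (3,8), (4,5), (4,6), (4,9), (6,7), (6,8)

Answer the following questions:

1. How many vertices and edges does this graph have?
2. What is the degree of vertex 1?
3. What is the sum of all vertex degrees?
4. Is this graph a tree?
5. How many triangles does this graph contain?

Count: 10 vertices, 9 edges.
Vertex 1 has neighbors [0, 9], degree = 2.
Handshaking lemma: 2 * 9 = 18.
A graph is a tree iff it is connected and has exactly n-1 edges. This graph is connected (all 10 vertices in one component) and has 10-1 = 9 edges. It is a tree.
Number of triangles = 0.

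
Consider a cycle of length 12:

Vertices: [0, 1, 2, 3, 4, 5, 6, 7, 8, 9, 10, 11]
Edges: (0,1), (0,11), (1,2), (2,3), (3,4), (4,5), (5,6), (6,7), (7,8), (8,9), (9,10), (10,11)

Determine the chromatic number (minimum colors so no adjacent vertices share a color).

This is an even cycle (C_12). Even cycles are bipartite.
Chromatic number = 2.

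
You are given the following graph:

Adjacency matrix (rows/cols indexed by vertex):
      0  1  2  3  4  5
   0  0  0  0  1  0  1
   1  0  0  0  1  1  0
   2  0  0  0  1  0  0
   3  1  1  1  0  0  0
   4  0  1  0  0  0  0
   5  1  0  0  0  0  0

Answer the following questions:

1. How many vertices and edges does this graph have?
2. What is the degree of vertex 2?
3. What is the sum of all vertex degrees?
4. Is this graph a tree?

Count: 6 vertices, 5 edges.
Vertex 2 has neighbors [3], degree = 1.
Handshaking lemma: 2 * 5 = 10.
A graph is a tree iff it is connected and has exactly n-1 edges. This graph is connected (all 6 vertices in one component) and has 6-1 = 5 edges. It is a tree.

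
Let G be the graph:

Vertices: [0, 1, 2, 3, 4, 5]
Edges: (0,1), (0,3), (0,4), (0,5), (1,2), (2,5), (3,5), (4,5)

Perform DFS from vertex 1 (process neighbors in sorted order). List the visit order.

DFS from vertex 1 (neighbors processed in ascending order):
Visit order: 1, 0, 3, 5, 2, 4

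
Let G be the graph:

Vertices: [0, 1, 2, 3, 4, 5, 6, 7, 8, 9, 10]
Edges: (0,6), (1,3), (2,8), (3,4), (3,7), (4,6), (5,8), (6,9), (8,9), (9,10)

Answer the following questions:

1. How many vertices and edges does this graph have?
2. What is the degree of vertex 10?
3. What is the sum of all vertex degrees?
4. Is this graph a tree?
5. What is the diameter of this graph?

Count: 11 vertices, 10 edges.
Vertex 10 has neighbors [9], degree = 1.
Handshaking lemma: 2 * 10 = 20.
A graph is a tree iff it is connected and has exactly n-1 edges. This graph is connected (all 11 vertices in one component) and has 11-1 = 10 edges. It is a tree.
Diameter (longest shortest path) = 6.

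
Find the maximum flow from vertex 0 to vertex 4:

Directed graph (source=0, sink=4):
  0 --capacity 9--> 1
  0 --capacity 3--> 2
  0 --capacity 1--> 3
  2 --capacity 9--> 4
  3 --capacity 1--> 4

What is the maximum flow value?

Computing max flow:
  Flow on (0->2): 3/3
  Flow on (0->3): 1/1
  Flow on (2->4): 3/9
  Flow on (3->4): 1/1
Maximum flow = 4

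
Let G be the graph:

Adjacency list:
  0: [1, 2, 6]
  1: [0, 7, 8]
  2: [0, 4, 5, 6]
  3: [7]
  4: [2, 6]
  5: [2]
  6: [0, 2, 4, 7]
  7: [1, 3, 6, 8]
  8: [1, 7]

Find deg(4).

Vertex 4 has neighbors [2, 6], so deg(4) = 2.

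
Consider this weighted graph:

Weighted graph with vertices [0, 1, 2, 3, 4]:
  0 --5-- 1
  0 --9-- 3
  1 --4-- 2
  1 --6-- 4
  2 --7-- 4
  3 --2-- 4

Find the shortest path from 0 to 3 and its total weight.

Using Dijkstra's algorithm from vertex 0:
Shortest path: 0 -> 3
Total weight: 9 = 9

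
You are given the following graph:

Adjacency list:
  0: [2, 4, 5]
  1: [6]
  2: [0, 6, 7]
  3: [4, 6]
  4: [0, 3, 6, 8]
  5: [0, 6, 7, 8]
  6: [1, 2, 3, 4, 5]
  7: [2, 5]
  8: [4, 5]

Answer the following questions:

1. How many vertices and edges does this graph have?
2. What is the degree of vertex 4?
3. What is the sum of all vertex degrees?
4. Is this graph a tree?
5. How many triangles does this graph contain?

Count: 9 vertices, 13 edges.
Vertex 4 has neighbors [0, 3, 6, 8], degree = 4.
Handshaking lemma: 2 * 13 = 26.
A tree on 9 vertices has 8 edges. This graph has 13 edges (5 extra). Not a tree.
Number of triangles = 1.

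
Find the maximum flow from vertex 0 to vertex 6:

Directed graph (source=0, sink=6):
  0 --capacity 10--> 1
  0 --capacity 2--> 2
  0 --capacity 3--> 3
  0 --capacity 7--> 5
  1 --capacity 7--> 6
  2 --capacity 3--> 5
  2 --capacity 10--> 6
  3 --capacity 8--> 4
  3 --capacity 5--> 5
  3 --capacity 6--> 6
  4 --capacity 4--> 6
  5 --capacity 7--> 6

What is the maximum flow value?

Computing max flow:
  Flow on (0->1): 7/10
  Flow on (0->2): 2/2
  Flow on (0->3): 3/3
  Flow on (0->5): 7/7
  Flow on (1->6): 7/7
  Flow on (2->6): 2/10
  Flow on (3->6): 3/6
  Flow on (5->6): 7/7
Maximum flow = 19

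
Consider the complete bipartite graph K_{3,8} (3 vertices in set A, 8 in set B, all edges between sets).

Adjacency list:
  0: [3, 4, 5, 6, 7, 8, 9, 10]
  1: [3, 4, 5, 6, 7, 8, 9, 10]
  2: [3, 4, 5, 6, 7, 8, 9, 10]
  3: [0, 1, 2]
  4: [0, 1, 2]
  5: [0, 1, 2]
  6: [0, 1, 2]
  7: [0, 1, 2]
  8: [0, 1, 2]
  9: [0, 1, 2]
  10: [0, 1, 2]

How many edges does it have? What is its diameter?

K_{3,8} has 3 * 8 = 24 edges.
Any vertex reaches any opposite-side vertex in 1 step; same-side vertices reach in 2 steps via any opposite-side vertex.
Diameter = 2.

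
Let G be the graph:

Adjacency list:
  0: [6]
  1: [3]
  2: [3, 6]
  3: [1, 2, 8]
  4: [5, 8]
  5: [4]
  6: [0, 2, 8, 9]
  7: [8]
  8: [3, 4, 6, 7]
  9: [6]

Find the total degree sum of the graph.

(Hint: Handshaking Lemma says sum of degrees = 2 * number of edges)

Count edges: 10 edges.
By Handshaking Lemma: sum of degrees = 2 * 10 = 20.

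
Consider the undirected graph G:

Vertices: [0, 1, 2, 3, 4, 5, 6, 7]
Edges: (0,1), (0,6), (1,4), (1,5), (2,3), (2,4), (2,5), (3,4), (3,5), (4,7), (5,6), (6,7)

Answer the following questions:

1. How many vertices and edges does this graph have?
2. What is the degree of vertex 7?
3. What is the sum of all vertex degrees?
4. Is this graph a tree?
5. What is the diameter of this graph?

Count: 8 vertices, 12 edges.
Vertex 7 has neighbors [4, 6], degree = 2.
Handshaking lemma: 2 * 12 = 24.
A tree on 8 vertices has 7 edges. This graph has 12 edges (5 extra). Not a tree.
Diameter (longest shortest path) = 3.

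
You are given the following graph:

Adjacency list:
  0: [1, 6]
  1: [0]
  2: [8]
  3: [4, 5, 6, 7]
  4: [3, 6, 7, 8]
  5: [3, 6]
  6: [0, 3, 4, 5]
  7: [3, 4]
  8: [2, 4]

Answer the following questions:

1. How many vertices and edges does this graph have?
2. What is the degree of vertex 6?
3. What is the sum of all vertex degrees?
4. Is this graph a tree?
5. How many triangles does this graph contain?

Count: 9 vertices, 11 edges.
Vertex 6 has neighbors [0, 3, 4, 5], degree = 4.
Handshaking lemma: 2 * 11 = 22.
A tree on 9 vertices has 8 edges. This graph has 11 edges (3 extra). Not a tree.
Number of triangles = 3.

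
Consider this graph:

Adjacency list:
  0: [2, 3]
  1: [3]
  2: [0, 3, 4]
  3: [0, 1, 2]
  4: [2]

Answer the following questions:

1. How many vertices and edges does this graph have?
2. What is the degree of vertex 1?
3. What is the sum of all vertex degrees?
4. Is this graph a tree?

Count: 5 vertices, 5 edges.
Vertex 1 has neighbors [3], degree = 1.
Handshaking lemma: 2 * 5 = 10.
A tree on 5 vertices has 4 edges. This graph has 5 edges (1 extra). Not a tree.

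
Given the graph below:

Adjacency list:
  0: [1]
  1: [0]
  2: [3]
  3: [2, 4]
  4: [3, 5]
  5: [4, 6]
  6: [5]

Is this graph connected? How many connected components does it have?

Checking connectivity: the graph has 2 connected component(s).
Components: [[0, 1], [2, 3, 4, 5, 6]]. The graph is NOT connected.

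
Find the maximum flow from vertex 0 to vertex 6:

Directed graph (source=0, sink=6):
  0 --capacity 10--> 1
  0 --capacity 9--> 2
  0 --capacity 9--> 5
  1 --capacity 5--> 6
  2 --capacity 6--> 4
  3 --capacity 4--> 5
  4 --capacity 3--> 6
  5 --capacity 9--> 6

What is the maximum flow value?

Computing max flow:
  Flow on (0->1): 5/10
  Flow on (0->2): 3/9
  Flow on (0->5): 9/9
  Flow on (1->6): 5/5
  Flow on (2->4): 3/6
  Flow on (4->6): 3/3
  Flow on (5->6): 9/9
Maximum flow = 17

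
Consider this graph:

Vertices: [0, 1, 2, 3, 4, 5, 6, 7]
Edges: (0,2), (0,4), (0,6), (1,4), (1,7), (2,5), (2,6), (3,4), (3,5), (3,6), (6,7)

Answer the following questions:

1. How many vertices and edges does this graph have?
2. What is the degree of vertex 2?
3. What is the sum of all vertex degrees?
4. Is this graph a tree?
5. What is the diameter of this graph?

Count: 8 vertices, 11 edges.
Vertex 2 has neighbors [0, 5, 6], degree = 3.
Handshaking lemma: 2 * 11 = 22.
A tree on 8 vertices has 7 edges. This graph has 11 edges (4 extra). Not a tree.
Diameter (longest shortest path) = 3.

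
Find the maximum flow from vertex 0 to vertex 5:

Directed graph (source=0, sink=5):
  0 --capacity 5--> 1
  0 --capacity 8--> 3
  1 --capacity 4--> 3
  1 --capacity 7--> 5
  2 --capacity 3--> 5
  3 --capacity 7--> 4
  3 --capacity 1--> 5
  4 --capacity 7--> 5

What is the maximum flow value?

Computing max flow:
  Flow on (0->1): 5/5
  Flow on (0->3): 8/8
  Flow on (1->5): 5/7
  Flow on (3->4): 7/7
  Flow on (3->5): 1/1
  Flow on (4->5): 7/7
Maximum flow = 13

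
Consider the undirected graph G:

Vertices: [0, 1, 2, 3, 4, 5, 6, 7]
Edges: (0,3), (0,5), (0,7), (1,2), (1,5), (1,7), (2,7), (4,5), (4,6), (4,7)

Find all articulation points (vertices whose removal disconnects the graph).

An articulation point is a vertex whose removal disconnects the graph.
Articulation points: [0, 4]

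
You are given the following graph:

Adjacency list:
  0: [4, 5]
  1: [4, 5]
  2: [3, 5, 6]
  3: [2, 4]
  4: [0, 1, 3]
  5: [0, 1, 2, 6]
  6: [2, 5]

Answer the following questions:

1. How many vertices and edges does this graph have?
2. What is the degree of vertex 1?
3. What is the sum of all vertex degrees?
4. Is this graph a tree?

Count: 7 vertices, 9 edges.
Vertex 1 has neighbors [4, 5], degree = 2.
Handshaking lemma: 2 * 9 = 18.
A tree on 7 vertices has 6 edges. This graph has 9 edges (3 extra). Not a tree.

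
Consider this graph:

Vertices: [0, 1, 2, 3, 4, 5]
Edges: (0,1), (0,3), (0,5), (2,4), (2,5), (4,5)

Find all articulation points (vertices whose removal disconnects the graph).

An articulation point is a vertex whose removal disconnects the graph.
Articulation points: [0, 5]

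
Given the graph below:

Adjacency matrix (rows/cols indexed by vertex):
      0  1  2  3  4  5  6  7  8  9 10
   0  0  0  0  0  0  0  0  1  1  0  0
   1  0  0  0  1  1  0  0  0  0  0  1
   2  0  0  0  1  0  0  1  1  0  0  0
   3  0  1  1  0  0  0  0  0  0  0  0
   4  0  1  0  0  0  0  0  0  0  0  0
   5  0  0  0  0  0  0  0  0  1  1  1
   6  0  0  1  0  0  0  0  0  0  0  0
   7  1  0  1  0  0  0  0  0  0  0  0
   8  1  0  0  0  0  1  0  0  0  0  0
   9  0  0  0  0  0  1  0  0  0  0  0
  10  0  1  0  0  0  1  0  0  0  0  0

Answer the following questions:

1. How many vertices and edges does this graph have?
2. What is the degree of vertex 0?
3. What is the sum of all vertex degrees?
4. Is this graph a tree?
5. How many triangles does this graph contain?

Count: 11 vertices, 11 edges.
Vertex 0 has neighbors [7, 8], degree = 2.
Handshaking lemma: 2 * 11 = 22.
A tree on 11 vertices has 10 edges. This graph has 11 edges (1 extra). Not a tree.
Number of triangles = 0.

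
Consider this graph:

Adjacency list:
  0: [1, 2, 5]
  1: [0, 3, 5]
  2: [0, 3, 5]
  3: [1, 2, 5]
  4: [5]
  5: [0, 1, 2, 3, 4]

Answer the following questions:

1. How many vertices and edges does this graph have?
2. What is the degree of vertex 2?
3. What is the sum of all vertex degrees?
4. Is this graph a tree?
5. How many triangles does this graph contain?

Count: 6 vertices, 9 edges.
Vertex 2 has neighbors [0, 3, 5], degree = 3.
Handshaking lemma: 2 * 9 = 18.
A tree on 6 vertices has 5 edges. This graph has 9 edges (4 extra). Not a tree.
Number of triangles = 4.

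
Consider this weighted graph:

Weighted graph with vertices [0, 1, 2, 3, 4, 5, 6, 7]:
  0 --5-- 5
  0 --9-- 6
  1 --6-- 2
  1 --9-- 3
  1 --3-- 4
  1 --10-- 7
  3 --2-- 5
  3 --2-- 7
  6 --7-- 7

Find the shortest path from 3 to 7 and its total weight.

Using Dijkstra's algorithm from vertex 3:
Shortest path: 3 -> 7
Total weight: 2 = 2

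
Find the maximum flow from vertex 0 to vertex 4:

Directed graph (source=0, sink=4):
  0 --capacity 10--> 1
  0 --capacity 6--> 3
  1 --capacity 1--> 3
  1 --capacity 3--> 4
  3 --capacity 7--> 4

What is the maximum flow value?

Computing max flow:
  Flow on (0->1): 4/10
  Flow on (0->3): 6/6
  Flow on (1->3): 1/1
  Flow on (1->4): 3/3
  Flow on (3->4): 7/7
Maximum flow = 10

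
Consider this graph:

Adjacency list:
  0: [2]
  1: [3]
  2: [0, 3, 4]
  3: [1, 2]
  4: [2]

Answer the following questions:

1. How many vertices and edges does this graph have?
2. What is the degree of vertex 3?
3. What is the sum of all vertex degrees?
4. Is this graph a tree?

Count: 5 vertices, 4 edges.
Vertex 3 has neighbors [1, 2], degree = 2.
Handshaking lemma: 2 * 4 = 8.
A graph is a tree iff it is connected and has exactly n-1 edges. This graph is connected (all 5 vertices in one component) and has 5-1 = 4 edges. It is a tree.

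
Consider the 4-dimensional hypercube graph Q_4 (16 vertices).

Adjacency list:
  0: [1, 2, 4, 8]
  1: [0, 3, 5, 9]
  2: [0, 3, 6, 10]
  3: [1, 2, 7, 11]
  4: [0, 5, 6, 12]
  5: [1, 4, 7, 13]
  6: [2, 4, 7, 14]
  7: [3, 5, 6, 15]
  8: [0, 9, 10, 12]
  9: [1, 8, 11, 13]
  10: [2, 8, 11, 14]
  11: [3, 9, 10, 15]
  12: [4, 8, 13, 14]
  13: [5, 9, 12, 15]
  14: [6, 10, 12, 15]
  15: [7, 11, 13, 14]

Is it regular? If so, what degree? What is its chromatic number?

In Q_4, every vertex has exactly 4 neighbors (flip one of 4 bits), so it is 4-regular.
Q_4 is bipartite (partition by bit-parity), so chromatic number = 2.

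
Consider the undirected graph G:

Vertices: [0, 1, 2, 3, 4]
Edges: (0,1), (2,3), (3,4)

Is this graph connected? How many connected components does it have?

Checking connectivity: the graph has 2 connected component(s).
Components: [[0, 1], [2, 3, 4]]. The graph is NOT connected.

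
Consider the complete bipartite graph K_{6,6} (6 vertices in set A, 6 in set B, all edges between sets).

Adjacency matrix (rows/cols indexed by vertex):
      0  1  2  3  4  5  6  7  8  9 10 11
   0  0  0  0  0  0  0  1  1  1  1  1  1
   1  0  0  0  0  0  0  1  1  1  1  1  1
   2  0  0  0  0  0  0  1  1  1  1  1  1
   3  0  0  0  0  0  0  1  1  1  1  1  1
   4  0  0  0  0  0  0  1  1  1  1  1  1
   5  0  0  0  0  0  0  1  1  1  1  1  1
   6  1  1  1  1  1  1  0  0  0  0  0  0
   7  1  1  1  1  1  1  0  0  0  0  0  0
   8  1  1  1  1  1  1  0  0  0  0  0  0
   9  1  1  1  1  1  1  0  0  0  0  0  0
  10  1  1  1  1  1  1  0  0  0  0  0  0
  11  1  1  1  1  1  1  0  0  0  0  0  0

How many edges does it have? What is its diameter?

K_{6,6} has 6 * 6 = 36 edges.
Any vertex reaches any opposite-side vertex in 1 step; same-side vertices reach in 2 steps via any opposite-side vertex.
Diameter = 2.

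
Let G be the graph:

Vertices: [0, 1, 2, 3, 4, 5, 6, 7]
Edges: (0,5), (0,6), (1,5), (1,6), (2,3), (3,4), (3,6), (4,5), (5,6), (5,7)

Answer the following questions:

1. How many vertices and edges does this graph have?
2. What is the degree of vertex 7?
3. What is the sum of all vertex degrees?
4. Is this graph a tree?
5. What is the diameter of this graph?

Count: 8 vertices, 10 edges.
Vertex 7 has neighbors [5], degree = 1.
Handshaking lemma: 2 * 10 = 20.
A tree on 8 vertices has 7 edges. This graph has 10 edges (3 extra). Not a tree.
Diameter (longest shortest path) = 4.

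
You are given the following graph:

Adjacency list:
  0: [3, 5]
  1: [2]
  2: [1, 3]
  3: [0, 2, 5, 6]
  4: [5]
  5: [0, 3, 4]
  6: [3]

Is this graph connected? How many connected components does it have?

Checking connectivity: the graph has 1 connected component(s).
All vertices are reachable from each other. The graph IS connected.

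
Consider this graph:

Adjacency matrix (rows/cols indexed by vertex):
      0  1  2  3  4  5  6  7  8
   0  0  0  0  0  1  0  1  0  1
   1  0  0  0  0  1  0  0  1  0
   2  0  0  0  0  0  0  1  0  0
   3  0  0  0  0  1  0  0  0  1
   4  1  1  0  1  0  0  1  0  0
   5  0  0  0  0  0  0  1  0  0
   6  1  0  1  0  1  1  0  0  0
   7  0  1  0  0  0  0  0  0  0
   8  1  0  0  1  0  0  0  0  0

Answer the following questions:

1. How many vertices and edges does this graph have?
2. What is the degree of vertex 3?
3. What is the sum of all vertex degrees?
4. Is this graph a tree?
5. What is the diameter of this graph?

Count: 9 vertices, 10 edges.
Vertex 3 has neighbors [4, 8], degree = 2.
Handshaking lemma: 2 * 10 = 20.
A tree on 9 vertices has 8 edges. This graph has 10 edges (2 extra). Not a tree.
Diameter (longest shortest path) = 4.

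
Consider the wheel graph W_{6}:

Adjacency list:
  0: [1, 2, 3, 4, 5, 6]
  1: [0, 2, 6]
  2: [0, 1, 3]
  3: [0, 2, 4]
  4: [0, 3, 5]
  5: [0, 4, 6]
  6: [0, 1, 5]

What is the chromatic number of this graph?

W_{6} = C_{6} plus a hub adjacent to every cycle vertex.
The outer cycle needs 2 colors (even cycle); the hub is adjacent to all of them so needs a fresh color.
Chromatic number = 2 + 1 = 3.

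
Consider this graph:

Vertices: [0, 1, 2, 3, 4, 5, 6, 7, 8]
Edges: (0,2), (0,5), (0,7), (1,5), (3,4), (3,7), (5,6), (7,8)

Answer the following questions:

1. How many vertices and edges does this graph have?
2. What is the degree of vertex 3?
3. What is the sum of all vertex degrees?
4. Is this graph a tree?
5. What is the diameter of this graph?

Count: 9 vertices, 8 edges.
Vertex 3 has neighbors [4, 7], degree = 2.
Handshaking lemma: 2 * 8 = 16.
A graph is a tree iff it is connected and has exactly n-1 edges. This graph is connected (all 9 vertices in one component) and has 9-1 = 8 edges. It is a tree.
Diameter (longest shortest path) = 5.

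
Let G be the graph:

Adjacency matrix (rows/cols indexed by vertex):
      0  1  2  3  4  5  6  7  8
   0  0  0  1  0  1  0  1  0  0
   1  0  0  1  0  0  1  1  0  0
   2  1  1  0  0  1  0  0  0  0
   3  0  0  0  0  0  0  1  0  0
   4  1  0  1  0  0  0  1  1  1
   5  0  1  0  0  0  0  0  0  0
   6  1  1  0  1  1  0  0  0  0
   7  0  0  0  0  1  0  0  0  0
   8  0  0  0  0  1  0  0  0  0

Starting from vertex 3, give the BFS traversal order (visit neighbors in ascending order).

BFS from vertex 3 (neighbors processed in ascending order):
Visit order: 3, 6, 0, 1, 4, 2, 5, 7, 8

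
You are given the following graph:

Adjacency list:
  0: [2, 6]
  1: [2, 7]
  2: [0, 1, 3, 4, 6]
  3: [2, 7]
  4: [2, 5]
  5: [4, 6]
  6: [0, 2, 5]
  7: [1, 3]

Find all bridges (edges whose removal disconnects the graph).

No bridges found. The graph is 2-edge-connected (no single edge removal disconnects it).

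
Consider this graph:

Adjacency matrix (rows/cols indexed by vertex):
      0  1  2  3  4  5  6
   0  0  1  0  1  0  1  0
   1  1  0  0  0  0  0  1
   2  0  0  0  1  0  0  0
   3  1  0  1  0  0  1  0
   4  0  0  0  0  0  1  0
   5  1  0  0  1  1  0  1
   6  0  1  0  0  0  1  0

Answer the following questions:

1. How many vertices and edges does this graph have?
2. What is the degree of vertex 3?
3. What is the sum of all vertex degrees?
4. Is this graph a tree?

Count: 7 vertices, 8 edges.
Vertex 3 has neighbors [0, 2, 5], degree = 3.
Handshaking lemma: 2 * 8 = 16.
A tree on 7 vertices has 6 edges. This graph has 8 edges (2 extra). Not a tree.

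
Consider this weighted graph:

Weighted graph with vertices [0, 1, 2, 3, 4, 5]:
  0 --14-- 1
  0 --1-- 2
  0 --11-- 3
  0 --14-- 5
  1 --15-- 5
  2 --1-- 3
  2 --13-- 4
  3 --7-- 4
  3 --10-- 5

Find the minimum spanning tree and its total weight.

Applying Kruskal's algorithm (sort edges by weight, add if no cycle):
  Add (0,2) w=1
  Add (2,3) w=1
  Add (3,4) w=7
  Add (3,5) w=10
  Skip (0,3) w=11 (creates cycle)
  Skip (2,4) w=13 (creates cycle)
  Add (0,1) w=14
  Skip (0,5) w=14 (creates cycle)
  Skip (1,5) w=15 (creates cycle)
MST weight = 33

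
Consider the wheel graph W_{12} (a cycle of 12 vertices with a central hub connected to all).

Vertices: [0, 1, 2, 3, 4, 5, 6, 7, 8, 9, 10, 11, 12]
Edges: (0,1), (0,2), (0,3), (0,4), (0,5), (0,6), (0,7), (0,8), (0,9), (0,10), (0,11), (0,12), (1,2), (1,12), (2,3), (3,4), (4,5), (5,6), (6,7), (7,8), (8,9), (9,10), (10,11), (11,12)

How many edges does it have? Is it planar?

Wheel graph W_{12}: 12 cycle edges + 12 spoke edges = 24 edges.
Total vertices: 13.
The graph is planar.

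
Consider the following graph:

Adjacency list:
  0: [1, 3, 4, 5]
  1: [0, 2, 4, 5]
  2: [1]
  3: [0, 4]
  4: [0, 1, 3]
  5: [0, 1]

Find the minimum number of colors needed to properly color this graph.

The graph has a maximum clique of size 3 (lower bound on chromatic number).
A valid 3-coloring: {0: 0, 1: 1, 2: 0, 3: 1, 4: 2, 5: 2}.
Chromatic number = 3.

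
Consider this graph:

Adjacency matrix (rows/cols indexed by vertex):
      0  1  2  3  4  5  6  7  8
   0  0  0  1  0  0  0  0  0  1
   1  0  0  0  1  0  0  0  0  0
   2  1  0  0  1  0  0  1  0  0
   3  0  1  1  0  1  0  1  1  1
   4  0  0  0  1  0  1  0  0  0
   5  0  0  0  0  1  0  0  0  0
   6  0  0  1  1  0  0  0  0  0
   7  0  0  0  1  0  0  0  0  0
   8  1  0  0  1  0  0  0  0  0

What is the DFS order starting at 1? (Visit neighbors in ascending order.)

DFS from vertex 1 (neighbors processed in ascending order):
Visit order: 1, 3, 2, 0, 8, 6, 4, 5, 7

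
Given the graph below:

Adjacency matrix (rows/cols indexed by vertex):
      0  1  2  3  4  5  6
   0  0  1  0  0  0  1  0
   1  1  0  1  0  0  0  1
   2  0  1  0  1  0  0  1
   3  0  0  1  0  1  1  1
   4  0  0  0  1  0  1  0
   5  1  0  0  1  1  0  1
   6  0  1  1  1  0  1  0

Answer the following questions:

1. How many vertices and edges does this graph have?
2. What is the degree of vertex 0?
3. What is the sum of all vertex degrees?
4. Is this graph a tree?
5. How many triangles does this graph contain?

Count: 7 vertices, 11 edges.
Vertex 0 has neighbors [1, 5], degree = 2.
Handshaking lemma: 2 * 11 = 22.
A tree on 7 vertices has 6 edges. This graph has 11 edges (5 extra). Not a tree.
Number of triangles = 4.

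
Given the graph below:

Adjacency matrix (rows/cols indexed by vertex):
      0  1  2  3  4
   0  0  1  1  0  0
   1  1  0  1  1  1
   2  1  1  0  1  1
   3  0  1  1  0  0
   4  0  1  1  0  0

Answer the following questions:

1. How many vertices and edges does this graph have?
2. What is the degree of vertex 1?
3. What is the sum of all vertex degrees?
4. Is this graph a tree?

Count: 5 vertices, 7 edges.
Vertex 1 has neighbors [0, 2, 3, 4], degree = 4.
Handshaking lemma: 2 * 7 = 14.
A tree on 5 vertices has 4 edges. This graph has 7 edges (3 extra). Not a tree.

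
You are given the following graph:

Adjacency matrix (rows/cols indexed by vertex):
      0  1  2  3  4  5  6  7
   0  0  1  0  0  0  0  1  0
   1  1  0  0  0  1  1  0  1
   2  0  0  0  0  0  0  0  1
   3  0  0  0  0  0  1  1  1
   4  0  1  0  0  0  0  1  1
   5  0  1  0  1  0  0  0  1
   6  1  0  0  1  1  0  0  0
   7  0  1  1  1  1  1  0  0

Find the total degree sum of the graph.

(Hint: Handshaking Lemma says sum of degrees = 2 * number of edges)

Count edges: 12 edges.
By Handshaking Lemma: sum of degrees = 2 * 12 = 24.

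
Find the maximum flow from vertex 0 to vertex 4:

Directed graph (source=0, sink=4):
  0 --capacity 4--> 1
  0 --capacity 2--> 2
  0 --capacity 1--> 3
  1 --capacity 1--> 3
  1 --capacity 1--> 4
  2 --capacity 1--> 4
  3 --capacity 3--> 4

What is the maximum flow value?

Computing max flow:
  Flow on (0->1): 2/4
  Flow on (0->2): 1/2
  Flow on (0->3): 1/1
  Flow on (1->3): 1/1
  Flow on (1->4): 1/1
  Flow on (2->4): 1/1
  Flow on (3->4): 2/3
Maximum flow = 4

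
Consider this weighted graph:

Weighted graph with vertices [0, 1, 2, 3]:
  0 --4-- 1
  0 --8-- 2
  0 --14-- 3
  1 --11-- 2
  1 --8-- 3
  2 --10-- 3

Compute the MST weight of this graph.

Applying Kruskal's algorithm (sort edges by weight, add if no cycle):
  Add (0,1) w=4
  Add (0,2) w=8
  Add (1,3) w=8
  Skip (2,3) w=10 (creates cycle)
  Skip (1,2) w=11 (creates cycle)
  Skip (0,3) w=14 (creates cycle)
MST weight = 20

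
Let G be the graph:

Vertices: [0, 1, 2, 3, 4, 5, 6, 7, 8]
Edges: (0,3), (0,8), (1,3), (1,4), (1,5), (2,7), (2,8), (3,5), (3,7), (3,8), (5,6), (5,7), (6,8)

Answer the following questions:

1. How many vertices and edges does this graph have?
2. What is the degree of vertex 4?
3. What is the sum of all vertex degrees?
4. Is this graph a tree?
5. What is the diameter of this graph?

Count: 9 vertices, 13 edges.
Vertex 4 has neighbors [1], degree = 1.
Handshaking lemma: 2 * 13 = 26.
A tree on 9 vertices has 8 edges. This graph has 13 edges (5 extra). Not a tree.
Diameter (longest shortest path) = 4.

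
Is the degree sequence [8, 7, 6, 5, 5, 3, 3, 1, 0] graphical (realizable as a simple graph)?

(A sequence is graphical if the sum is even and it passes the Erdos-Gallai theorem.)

Sum of degrees = 38. Sum is even but fails Erdos-Gallai. The sequence is NOT graphical.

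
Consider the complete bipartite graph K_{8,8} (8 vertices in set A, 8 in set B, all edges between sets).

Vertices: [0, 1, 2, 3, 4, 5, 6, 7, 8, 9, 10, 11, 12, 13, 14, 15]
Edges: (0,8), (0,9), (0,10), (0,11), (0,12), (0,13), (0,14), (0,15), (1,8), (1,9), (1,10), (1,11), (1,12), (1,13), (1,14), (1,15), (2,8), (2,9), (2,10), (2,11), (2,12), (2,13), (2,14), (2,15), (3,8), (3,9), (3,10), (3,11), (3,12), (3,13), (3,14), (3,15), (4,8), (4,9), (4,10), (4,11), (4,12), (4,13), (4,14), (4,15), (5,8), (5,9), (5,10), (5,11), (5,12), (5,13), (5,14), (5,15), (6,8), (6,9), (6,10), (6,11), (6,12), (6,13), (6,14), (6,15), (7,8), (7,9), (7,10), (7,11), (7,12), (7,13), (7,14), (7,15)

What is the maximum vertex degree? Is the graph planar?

Set-A vertices have degree 8; set-B vertices have degree 8. Maximum degree = max(8,8) = 8.
K_{8,8} contains K_{3,3} as a subgraph (since both sides have >= 3 vertices); by Kuratowski's theorem it is not planar.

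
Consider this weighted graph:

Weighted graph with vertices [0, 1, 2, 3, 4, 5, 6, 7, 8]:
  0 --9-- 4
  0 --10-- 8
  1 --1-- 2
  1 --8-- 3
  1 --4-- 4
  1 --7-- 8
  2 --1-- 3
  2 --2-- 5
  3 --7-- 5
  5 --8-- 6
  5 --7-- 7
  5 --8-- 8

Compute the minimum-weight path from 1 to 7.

Using Dijkstra's algorithm from vertex 1:
Shortest path: 1 -> 2 -> 5 -> 7
Total weight: 1 + 2 + 7 = 10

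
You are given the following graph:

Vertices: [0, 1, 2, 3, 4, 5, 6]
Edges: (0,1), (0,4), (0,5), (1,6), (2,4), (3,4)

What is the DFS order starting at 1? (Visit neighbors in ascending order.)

DFS from vertex 1 (neighbors processed in ascending order):
Visit order: 1, 0, 4, 2, 3, 5, 6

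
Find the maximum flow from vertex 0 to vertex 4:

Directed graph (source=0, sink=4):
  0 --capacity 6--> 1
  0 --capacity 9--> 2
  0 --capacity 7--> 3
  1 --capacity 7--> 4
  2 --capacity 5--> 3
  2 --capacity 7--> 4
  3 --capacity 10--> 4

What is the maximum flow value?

Computing max flow:
  Flow on (0->1): 6/6
  Flow on (0->2): 9/9
  Flow on (0->3): 7/7
  Flow on (1->4): 6/7
  Flow on (2->3): 2/5
  Flow on (2->4): 7/7
  Flow on (3->4): 9/10
Maximum flow = 22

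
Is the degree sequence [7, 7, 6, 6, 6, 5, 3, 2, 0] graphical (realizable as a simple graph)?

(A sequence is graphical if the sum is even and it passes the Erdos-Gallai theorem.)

Sum of degrees = 42. Sum is even but fails Erdos-Gallai. The sequence is NOT graphical.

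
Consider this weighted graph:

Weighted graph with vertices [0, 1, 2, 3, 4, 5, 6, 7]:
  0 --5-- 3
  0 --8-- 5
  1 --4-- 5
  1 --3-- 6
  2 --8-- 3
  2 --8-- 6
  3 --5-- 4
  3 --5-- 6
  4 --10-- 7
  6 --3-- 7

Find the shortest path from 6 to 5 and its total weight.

Using Dijkstra's algorithm from vertex 6:
Shortest path: 6 -> 1 -> 5
Total weight: 3 + 4 = 7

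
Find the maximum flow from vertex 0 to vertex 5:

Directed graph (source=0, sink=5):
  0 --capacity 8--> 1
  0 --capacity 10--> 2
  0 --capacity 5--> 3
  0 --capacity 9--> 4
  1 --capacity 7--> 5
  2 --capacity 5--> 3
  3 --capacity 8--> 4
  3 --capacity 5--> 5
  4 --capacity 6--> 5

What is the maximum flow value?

Computing max flow:
  Flow on (0->1): 7/8
  Flow on (0->2): 5/10
  Flow on (0->4): 6/9
  Flow on (1->5): 7/7
  Flow on (2->3): 5/5
  Flow on (3->5): 5/5
  Flow on (4->5): 6/6
Maximum flow = 18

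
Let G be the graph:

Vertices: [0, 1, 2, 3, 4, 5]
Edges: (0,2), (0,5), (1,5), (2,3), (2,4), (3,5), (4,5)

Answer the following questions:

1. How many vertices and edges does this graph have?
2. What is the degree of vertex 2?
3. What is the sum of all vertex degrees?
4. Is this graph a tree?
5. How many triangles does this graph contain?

Count: 6 vertices, 7 edges.
Vertex 2 has neighbors [0, 3, 4], degree = 3.
Handshaking lemma: 2 * 7 = 14.
A tree on 6 vertices has 5 edges. This graph has 7 edges (2 extra). Not a tree.
Number of triangles = 0.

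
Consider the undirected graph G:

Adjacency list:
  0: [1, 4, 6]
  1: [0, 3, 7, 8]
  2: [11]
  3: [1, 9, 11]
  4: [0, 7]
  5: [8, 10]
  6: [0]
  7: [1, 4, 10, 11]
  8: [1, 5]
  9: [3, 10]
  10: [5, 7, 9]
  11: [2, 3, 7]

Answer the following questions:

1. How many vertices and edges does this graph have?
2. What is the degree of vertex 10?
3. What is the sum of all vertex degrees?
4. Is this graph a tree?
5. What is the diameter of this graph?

Count: 12 vertices, 15 edges.
Vertex 10 has neighbors [5, 7, 9], degree = 3.
Handshaking lemma: 2 * 15 = 30.
A tree on 12 vertices has 11 edges. This graph has 15 edges (4 extra). Not a tree.
Diameter (longest shortest path) = 5.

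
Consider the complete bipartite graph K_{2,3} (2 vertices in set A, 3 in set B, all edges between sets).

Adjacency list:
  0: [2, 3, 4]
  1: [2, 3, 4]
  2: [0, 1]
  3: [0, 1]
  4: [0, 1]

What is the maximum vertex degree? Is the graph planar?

Set-A vertices have degree 3; set-B vertices have degree 2. Maximum degree = max(2,3) = 3.
min(2,3) <= 2, so K_{2,3} avoids a K_{3,3} subdivision and is planar.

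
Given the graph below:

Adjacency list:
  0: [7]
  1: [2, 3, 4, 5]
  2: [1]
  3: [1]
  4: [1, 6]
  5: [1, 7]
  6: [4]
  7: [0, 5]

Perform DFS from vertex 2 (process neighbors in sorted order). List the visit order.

DFS from vertex 2 (neighbors processed in ascending order):
Visit order: 2, 1, 3, 4, 6, 5, 7, 0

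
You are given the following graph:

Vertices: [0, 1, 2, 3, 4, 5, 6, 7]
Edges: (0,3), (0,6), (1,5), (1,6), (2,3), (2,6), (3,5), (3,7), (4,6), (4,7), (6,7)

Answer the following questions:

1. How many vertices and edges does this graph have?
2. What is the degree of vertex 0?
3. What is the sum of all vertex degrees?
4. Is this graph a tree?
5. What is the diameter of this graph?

Count: 8 vertices, 11 edges.
Vertex 0 has neighbors [3, 6], degree = 2.
Handshaking lemma: 2 * 11 = 22.
A tree on 8 vertices has 7 edges. This graph has 11 edges (4 extra). Not a tree.
Diameter (longest shortest path) = 3.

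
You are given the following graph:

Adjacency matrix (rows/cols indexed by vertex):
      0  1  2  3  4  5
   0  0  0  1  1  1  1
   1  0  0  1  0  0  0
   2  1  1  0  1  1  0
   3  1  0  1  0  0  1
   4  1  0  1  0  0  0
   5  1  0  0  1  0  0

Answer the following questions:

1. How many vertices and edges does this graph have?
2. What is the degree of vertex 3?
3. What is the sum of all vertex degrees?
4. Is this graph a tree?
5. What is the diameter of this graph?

Count: 6 vertices, 8 edges.
Vertex 3 has neighbors [0, 2, 5], degree = 3.
Handshaking lemma: 2 * 8 = 16.
A tree on 6 vertices has 5 edges. This graph has 8 edges (3 extra). Not a tree.
Diameter (longest shortest path) = 3.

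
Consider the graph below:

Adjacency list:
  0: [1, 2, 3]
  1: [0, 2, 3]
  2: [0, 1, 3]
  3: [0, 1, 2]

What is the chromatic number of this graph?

The graph has a maximum clique of size 4 (lower bound on chromatic number).
A valid 4-coloring: {0: 0, 1: 1, 2: 2, 3: 3}.
Chromatic number = 4.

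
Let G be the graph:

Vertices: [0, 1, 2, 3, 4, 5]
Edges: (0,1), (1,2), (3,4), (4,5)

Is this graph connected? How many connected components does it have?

Checking connectivity: the graph has 2 connected component(s).
Components: [[0, 1, 2], [3, 4, 5]]. The graph is NOT connected.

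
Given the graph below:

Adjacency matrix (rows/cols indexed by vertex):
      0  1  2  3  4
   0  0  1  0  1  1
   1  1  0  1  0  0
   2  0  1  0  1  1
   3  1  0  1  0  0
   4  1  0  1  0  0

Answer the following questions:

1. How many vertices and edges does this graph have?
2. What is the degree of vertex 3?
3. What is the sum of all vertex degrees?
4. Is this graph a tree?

Count: 5 vertices, 6 edges.
Vertex 3 has neighbors [0, 2], degree = 2.
Handshaking lemma: 2 * 6 = 12.
A tree on 5 vertices has 4 edges. This graph has 6 edges (2 extra). Not a tree.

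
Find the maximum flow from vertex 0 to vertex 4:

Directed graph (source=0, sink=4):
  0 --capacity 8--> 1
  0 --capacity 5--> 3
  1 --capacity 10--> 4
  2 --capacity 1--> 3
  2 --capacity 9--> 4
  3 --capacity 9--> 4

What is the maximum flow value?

Computing max flow:
  Flow on (0->1): 8/8
  Flow on (0->3): 5/5
  Flow on (1->4): 8/10
  Flow on (3->4): 5/9
Maximum flow = 13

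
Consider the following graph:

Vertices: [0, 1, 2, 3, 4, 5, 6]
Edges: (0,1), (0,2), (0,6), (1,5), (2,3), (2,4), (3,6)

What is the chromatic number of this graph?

The graph has a maximum clique of size 2 (lower bound on chromatic number).
A valid 2-coloring: {0: 0, 1: 1, 2: 1, 3: 0, 4: 0, 5: 0, 6: 1}.
Chromatic number = 2.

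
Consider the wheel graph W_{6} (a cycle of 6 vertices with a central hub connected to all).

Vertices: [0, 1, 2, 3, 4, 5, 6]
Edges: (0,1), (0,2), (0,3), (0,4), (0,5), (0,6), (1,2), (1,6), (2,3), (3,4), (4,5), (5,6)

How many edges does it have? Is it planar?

Wheel graph W_{6}: 6 cycle edges + 6 spoke edges = 12 edges.
Total vertices: 7.
The graph is planar.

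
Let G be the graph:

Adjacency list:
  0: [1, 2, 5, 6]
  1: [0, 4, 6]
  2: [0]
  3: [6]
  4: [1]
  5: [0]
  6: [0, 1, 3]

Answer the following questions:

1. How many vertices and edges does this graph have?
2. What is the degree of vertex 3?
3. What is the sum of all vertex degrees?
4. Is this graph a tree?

Count: 7 vertices, 7 edges.
Vertex 3 has neighbors [6], degree = 1.
Handshaking lemma: 2 * 7 = 14.
A tree on 7 vertices has 6 edges. This graph has 7 edges (1 extra). Not a tree.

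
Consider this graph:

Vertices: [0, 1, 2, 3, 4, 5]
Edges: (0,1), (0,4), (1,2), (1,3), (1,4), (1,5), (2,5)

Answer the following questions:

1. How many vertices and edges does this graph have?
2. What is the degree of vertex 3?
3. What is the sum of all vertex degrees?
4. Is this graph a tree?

Count: 6 vertices, 7 edges.
Vertex 3 has neighbors [1], degree = 1.
Handshaking lemma: 2 * 7 = 14.
A tree on 6 vertices has 5 edges. This graph has 7 edges (2 extra). Not a tree.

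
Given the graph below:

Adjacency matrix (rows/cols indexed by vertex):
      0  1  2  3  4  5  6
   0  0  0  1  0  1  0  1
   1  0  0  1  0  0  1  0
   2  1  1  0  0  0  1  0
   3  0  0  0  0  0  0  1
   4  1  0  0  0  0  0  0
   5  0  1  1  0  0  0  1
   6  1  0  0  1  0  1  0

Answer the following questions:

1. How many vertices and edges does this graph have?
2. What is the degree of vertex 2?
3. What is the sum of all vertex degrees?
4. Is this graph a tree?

Count: 7 vertices, 8 edges.
Vertex 2 has neighbors [0, 1, 5], degree = 3.
Handshaking lemma: 2 * 8 = 16.
A tree on 7 vertices has 6 edges. This graph has 8 edges (2 extra). Not a tree.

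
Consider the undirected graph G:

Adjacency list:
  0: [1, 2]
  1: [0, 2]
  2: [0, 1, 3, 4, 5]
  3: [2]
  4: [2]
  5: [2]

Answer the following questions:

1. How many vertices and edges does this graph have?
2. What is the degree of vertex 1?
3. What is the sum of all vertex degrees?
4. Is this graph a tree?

Count: 6 vertices, 6 edges.
Vertex 1 has neighbors [0, 2], degree = 2.
Handshaking lemma: 2 * 6 = 12.
A tree on 6 vertices has 5 edges. This graph has 6 edges (1 extra). Not a tree.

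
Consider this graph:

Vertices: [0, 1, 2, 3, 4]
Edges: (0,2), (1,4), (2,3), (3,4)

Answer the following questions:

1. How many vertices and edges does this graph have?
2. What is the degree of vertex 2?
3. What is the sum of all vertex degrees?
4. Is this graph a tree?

Count: 5 vertices, 4 edges.
Vertex 2 has neighbors [0, 3], degree = 2.
Handshaking lemma: 2 * 4 = 8.
A graph is a tree iff it is connected and has exactly n-1 edges. This graph is connected (all 5 vertices in one component) and has 5-1 = 4 edges. It is a tree.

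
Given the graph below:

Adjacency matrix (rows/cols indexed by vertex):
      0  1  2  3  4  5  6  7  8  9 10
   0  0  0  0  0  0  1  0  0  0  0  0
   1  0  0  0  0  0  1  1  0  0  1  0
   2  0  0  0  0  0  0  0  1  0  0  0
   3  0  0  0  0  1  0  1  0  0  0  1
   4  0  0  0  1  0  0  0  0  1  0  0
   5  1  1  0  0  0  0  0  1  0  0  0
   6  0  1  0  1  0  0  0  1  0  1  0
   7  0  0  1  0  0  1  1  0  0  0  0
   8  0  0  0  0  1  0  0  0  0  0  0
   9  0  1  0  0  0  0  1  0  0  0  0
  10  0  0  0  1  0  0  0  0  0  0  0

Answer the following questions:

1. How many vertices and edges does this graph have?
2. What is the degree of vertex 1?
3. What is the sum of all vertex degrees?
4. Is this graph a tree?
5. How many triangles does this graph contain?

Count: 11 vertices, 12 edges.
Vertex 1 has neighbors [5, 6, 9], degree = 3.
Handshaking lemma: 2 * 12 = 24.
A tree on 11 vertices has 10 edges. This graph has 12 edges (2 extra). Not a tree.
Number of triangles = 1.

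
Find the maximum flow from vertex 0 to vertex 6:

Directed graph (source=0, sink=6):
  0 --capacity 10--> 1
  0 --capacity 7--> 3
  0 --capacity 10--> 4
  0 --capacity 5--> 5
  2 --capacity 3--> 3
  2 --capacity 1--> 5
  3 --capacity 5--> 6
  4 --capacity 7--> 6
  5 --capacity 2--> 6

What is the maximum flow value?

Computing max flow:
  Flow on (0->3): 5/7
  Flow on (0->4): 7/10
  Flow on (0->5): 2/5
  Flow on (3->6): 5/5
  Flow on (4->6): 7/7
  Flow on (5->6): 2/2
Maximum flow = 14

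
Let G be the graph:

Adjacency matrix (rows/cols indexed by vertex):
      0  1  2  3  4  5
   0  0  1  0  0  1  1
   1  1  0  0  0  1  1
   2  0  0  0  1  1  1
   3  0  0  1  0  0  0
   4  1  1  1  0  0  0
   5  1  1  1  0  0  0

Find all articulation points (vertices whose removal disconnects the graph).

An articulation point is a vertex whose removal disconnects the graph.
Articulation points: [2]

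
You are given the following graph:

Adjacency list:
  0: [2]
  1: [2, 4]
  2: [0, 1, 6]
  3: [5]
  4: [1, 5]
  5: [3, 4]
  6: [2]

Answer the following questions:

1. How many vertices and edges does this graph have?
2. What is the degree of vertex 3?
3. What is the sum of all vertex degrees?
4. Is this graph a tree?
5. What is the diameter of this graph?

Count: 7 vertices, 6 edges.
Vertex 3 has neighbors [5], degree = 1.
Handshaking lemma: 2 * 6 = 12.
A graph is a tree iff it is connected and has exactly n-1 edges. This graph is connected (all 7 vertices in one component) and has 7-1 = 6 edges. It is a tree.
Diameter (longest shortest path) = 5.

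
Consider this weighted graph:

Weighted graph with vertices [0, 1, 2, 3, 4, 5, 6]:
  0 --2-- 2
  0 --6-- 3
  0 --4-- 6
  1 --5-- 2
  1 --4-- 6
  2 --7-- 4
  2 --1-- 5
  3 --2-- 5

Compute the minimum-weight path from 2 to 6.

Using Dijkstra's algorithm from vertex 2:
Shortest path: 2 -> 0 -> 6
Total weight: 2 + 4 = 6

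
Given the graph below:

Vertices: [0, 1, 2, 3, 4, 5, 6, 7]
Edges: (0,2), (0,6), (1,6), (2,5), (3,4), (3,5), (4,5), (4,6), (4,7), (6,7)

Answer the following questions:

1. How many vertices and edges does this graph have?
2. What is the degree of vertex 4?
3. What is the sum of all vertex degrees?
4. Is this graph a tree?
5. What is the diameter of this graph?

Count: 8 vertices, 10 edges.
Vertex 4 has neighbors [3, 5, 6, 7], degree = 4.
Handshaking lemma: 2 * 10 = 20.
A tree on 8 vertices has 7 edges. This graph has 10 edges (3 extra). Not a tree.
Diameter (longest shortest path) = 3.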